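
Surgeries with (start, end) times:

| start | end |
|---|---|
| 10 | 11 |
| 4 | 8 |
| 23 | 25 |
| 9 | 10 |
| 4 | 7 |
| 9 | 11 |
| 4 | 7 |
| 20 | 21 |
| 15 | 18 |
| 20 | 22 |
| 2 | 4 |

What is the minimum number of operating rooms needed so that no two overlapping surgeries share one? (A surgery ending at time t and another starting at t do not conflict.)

3

The answer is the maximum number of intervals overlapping at any instant.
starts: [2, 4, 4, 4, 9, 9, 10, 15, 20, 20, 23]
ends:   [4, 7, 7, 8, 10, 11, 11, 18, 21, 22, 25]
s2→1 e4→0 s4→1 s4→2 s4→3  — peak 3.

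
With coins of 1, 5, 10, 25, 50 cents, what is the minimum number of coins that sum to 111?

4

Use the largest denomination that fits, subtract, and repeat.
111 = 2×50 + 1×10 + 1×1
Total coins = 2 + 1 + 1 = 4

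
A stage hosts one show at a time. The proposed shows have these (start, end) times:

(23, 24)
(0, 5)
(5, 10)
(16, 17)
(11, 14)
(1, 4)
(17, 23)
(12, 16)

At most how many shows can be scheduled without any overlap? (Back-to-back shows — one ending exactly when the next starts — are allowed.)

Sort by end time and greedily take each interval whose start is ≥ the last chosen end.
Sorted by end: (1,4)  (0,5)  (5,10)  (11,14)  (12,16)  (16,17)  (17,23)  (23,24)
take (1,4); skip (0,5); take (5,10); take (11,14); skip (12,16); take (16,17); take (17,23); take (23,24).
Selected 6 shows.

6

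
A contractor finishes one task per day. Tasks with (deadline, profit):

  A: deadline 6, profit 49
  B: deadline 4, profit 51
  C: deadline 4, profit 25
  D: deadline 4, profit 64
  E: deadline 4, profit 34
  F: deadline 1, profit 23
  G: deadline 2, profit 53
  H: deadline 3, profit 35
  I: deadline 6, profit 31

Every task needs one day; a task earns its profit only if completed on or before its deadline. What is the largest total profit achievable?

By profit: D(d4,64), G(d2,53), B(d4,51), A(d6,49), H(d3,35), E(d4,34), I(d6,31), C(d4,25), F(d1,23)
D→slot 4; G→slot 2; B→slot 3; A→slot 6; H→slot 1; E skipped; I→slot 5; C skipped; F skipped.
Profit = 35 + 53 + 51 + 64 + 31 + 49 = 283

283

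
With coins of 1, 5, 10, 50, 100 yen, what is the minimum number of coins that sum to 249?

Greedy: take as many of the largest coin as possible, then repeat with the remainder.
249 − 2×100→49 − 4×10→9 − 1×5→4 − 4×1→0
Total coins = 2 + 4 + 1 + 4 = 11

11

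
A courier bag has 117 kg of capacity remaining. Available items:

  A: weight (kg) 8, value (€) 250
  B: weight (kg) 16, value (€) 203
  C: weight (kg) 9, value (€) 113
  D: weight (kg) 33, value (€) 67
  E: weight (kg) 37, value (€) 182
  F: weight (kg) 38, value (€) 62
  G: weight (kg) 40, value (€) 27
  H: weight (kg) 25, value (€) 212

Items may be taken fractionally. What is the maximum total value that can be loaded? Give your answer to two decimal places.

1004.67

Order: A (250/8=31.25) > B (203/16=12.69) > C (113/9=12.56) > H (212/25=8.48) > E (182/37=4.92) > D (67/33=2.03) > F (62/38=1.63) > G (27/40=0.68)
Fill: take A (8 @ 250) → take B (16 @ 203) → take C (9 @ 113) → take H (25 @ 212) → take E (37 @ 182) → take 22/33 of D → 44.67; 117/117 used.
Total value = 1004.67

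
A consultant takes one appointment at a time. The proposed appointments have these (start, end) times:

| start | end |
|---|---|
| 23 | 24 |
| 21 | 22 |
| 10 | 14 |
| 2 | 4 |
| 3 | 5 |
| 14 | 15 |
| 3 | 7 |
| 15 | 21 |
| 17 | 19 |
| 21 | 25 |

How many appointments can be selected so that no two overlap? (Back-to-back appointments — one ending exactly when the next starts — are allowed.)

Greedy by earliest finish: after sorting by end time, pick each interval compatible with the last pick.
By end time: (2,4), (3,5), (3,7), (10,14), (14,15), (17,19), (15,21), (21,22), (23,24), (21,25).
Pick (2,4); next start ≥ 4 → (10,14); next start ≥ 14 → (14,15); next start ≥ 15 → (17,19); next start ≥ 19 → (21,22); next start ≥ 22 → (23,24).
Selected 6 appointments.

6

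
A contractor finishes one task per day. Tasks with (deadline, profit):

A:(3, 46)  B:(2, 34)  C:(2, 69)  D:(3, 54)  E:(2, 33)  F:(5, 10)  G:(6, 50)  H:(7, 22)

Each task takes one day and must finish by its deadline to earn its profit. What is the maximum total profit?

251

By profit: C(d2,69), D(d3,54), G(d6,50), A(d3,46), B(d2,34), E(d2,33), H(d7,22), F(d5,10)
C→slot 2; D→slot 3; G→slot 6; A→slot 1; B skipped; E skipped; H→slot 7; F→slot 5.
Profit = 46 + 69 + 54 + 10 + 50 + 22 = 251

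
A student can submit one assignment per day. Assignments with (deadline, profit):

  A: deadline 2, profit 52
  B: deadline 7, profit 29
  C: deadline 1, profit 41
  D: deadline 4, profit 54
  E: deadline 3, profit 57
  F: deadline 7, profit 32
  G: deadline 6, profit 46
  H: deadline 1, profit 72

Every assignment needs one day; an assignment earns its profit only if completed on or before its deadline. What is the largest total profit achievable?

Take jobs in profit order; each goes to the latest open slot no later than its deadline.
By profit: H(d1,72), E(d3,57), D(d4,54), A(d2,52), G(d6,46), C(d1,41), F(d7,32), B(d7,29)
H→slot 1; E→slot 3; D→slot 4; A→slot 2; G→slot 6; C skipped; F→slot 7; B→slot 5.
Profit = 72 + 52 + 57 + 54 + 29 + 46 + 32 = 342

342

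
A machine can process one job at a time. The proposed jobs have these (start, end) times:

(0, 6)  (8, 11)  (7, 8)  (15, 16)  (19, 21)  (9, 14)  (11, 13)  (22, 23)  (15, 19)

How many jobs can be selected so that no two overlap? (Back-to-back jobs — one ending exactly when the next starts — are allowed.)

Sorted by end: (0,6)  (7,8)  (8,11)  (11,13)  (9,14)  (15,16)  (15,19)  (19,21)  (22,23)
take (0,6); take (7,8); take (8,11); take (11,13); take (15,16); take (19,21); take (22,23).
Selected 7 jobs.

7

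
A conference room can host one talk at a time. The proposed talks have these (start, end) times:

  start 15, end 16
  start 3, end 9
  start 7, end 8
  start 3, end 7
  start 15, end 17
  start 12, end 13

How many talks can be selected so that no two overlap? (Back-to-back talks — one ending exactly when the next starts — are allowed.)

4

Order by finish time; keep every interval that doesn't clash with the previous kept one.
Sorted by end: (3,7)  (7,8)  (3,9)  (12,13)  (15,16)  (15,17)
take (3,7); take (7,8); skip (3,9); take (12,13); take (15,16).
Selected 4 talks.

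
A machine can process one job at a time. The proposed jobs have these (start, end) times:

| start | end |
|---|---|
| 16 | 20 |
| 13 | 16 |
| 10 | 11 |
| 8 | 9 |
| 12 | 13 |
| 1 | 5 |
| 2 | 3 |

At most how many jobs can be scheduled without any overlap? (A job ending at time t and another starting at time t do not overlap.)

Greedy by earliest finish: after sorting by end time, pick each interval compatible with the last pick.
Sorted by end: (2,3)  (1,5)  (8,9)  (10,11)  (12,13)  (13,16)  (16,20)
take (2,3); skip (1,5); take (8,9); take (10,11); take (12,13); take (13,16); take (16,20).
Selected 6 jobs.

6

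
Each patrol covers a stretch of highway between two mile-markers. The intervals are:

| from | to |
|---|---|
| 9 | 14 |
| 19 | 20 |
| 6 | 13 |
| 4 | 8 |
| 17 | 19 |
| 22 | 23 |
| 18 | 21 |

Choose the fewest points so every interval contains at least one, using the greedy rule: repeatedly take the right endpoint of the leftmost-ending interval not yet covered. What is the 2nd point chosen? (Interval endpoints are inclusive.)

Sort by right endpoint; whenever an interval is uncovered, place a point at its right end.
Sorted: [4,8] [6,13] [9,14] [17,19] [19,20] [18,21] [22,23]
{[4,8],[6,13]} hit by 8; {[9,14]} hit by 14; {[17,19],[19,20],[18,21]} hit by 19; {[22,23]} hit by 23.
Points: 8, 14, 19, 23 (4 total).

14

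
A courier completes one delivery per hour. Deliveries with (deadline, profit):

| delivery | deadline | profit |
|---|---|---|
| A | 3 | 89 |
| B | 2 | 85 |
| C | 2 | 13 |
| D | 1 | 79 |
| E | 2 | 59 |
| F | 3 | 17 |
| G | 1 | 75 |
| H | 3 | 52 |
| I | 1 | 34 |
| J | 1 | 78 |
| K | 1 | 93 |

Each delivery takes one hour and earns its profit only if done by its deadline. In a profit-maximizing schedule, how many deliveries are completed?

Sort by profit descending; place each in the latest free slot ≤ its deadline.
By profit: K(d1,93), A(d3,89), B(d2,85), D(d1,79), J(d1,78), G(d1,75), E(d2,59), H(d3,52), I(d1,34), F(d3,17), C(d2,13)
K→slot 1; A→slot 3; B→slot 2; D skipped; J skipped; G skipped; E skipped; H skipped; I skipped; F skipped; C skipped.
3 of 11 scheduled.

3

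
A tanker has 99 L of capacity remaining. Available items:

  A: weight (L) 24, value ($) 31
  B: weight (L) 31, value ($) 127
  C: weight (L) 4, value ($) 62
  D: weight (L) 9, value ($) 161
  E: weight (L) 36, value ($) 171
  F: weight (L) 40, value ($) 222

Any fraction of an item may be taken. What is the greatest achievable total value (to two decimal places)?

Ratios (sorted): D 17.89, C 15.50, F 5.55, E 4.75, B 4.10, A 1.29
take D (9 @ 161); take C (4 @ 62); take F (40 @ 222); take E (36 @ 171); take 10/31 of B → 40.97. Capacity used 99/99.
Total value = 656.97

656.97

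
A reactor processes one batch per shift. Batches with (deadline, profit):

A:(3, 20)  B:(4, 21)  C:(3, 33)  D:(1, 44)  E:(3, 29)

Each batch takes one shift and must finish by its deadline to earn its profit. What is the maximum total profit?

Take jobs in profit order; each goes to the latest open slot no later than its deadline.
By profit: D(d1,44), C(d3,33), E(d3,29), B(d4,21), A(d3,20)
D→slot 1; C→slot 3; E→slot 2; B→slot 4; A skipped.
Profit = 44 + 29 + 33 + 21 = 127

127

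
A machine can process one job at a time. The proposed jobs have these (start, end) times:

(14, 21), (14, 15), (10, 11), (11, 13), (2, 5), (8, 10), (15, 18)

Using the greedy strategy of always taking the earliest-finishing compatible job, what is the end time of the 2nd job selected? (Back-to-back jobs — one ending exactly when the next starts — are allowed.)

10

Sorted by end: (2,5)  (8,10)  (10,11)  (11,13)  (14,15)  (15,18)  (14,21)
take (2,5); take (8,10); take (10,11); take (11,13); take (14,15); take (15,18); skip (14,21).
Selected: (2,5) (8,10) (10,11) (11,13) (14,15) (15,18)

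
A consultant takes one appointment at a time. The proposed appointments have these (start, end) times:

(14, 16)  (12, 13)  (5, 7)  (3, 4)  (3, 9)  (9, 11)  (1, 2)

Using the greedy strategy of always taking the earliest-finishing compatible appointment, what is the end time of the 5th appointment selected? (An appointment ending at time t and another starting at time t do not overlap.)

Sorted by end: (1,2)  (3,4)  (5,7)  (3,9)  (9,11)  (12,13)  (14,16)
take (1,2); take (3,4); take (5,7); skip (3,9); take (9,11); take (12,13); take (14,16).
Selected: (1,2) (3,4) (5,7) (9,11) (12,13) (14,16)

13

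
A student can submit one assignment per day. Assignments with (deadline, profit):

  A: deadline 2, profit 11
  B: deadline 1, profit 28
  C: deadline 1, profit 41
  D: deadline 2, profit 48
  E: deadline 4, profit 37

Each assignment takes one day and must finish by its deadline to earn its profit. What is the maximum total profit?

126

Profit order: D=48 C=41 E=37 B=28 A=11
Assign: D→slot 2, C→slot 1, E→slot 4, B skipped, A skipped.
Slots: [1:C] [2:D] [4:E]
Profit = 41 + 48 + 37 = 126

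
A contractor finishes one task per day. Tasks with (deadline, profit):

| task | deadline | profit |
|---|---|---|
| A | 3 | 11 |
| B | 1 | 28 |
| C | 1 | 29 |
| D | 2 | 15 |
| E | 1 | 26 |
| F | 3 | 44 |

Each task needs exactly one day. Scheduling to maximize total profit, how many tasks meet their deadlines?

3

Profit order: F=44 C=29 B=28 E=26 D=15 A=11
Assign: F→slot 3, C→slot 1, B skipped, E skipped, D→slot 2, A skipped.
Slots: [1:C] [2:D] [3:F]
3 of 6 scheduled.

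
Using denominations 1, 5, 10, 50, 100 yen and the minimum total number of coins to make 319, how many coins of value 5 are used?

Use the largest denomination that fits, subtract, and repeat.
319 − 3×100→19 − 1×10→9 − 1×5→4 − 4×1→0
Count of 5: 1

1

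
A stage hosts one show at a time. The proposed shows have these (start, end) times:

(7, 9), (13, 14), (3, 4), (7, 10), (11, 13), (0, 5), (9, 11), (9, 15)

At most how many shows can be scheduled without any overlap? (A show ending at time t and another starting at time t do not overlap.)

Sorted by end: (3,4)  (0,5)  (7,9)  (7,10)  (9,11)  (11,13)  (13,14)  (9,15)
take (3,4); take (7,9); skip (7,10); take (9,11); take (11,13); take (13,14).
Selected 5 shows.

5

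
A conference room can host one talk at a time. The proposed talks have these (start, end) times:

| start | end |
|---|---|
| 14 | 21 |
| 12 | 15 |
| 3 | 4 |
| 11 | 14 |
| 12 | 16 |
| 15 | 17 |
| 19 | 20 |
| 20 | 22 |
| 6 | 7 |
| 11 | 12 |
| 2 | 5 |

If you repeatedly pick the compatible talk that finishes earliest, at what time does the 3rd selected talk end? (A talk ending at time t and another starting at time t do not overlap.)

12

Order by finish time; keep every interval that doesn't clash with the previous kept one.
Sorted by end: (3,4)  (2,5)  (6,7)  (11,12)  (11,14)  (12,15)  (12,16)  (15,17)  (19,20)  (14,21)  (20,22)
take (3,4); take (6,7); take (11,12); skip (11,14); take (12,15); skip (12,16); take (15,17); take (19,20); take (20,22).
Selected: (3,4) (6,7) (11,12) (12,15) (15,17) (19,20) (20,22)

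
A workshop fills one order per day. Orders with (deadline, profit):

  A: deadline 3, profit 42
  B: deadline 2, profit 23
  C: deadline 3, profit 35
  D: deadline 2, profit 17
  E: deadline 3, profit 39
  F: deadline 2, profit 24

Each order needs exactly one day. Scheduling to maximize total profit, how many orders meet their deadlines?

3

Take jobs in profit order; each goes to the latest open slot no later than its deadline.
By profit: A(d3,42), E(d3,39), C(d3,35), F(d2,24), B(d2,23), D(d2,17)
A→slot 3; E→slot 2; C→slot 1; F skipped; B skipped; D skipped.
3 of 6 scheduled.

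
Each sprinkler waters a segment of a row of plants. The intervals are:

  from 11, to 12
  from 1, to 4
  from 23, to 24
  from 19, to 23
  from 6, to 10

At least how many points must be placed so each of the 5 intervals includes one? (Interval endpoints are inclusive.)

Sorted: [1,4] [6,10] [11,12] [19,23] [23,24]
{[1,4]} hit by 4; {[6,10]} hit by 10; {[11,12]} hit by 12; {[19,23],[23,24]} hit by 23.
Points: 4, 10, 12, 23 (4 total).

4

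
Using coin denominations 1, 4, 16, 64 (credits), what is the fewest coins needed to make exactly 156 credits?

Use the largest denomination that fits, subtract, and repeat.
156 = 2×64 + 1×16 + 3×4
Total coins = 2 + 1 + 3 = 6

6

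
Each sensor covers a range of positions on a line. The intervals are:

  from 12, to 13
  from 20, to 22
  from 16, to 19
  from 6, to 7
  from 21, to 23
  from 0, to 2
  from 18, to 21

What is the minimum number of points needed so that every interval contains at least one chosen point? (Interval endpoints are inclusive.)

5

Sort by right endpoint; whenever an interval is uncovered, place a point at its right end.
By right end: [0,2]  [6,7]  [12,13]  [16,19]  [18,21]  [20,22]  [21,23]
[0,2] uncovered → point at 2; [6,7] uncovered → point at 7; [12,13] uncovered → point at 13; [16,19] uncovered → point at 19; [20,22] uncovered → point at 22.
Points: 2, 7, 13, 19, 22 (5 total).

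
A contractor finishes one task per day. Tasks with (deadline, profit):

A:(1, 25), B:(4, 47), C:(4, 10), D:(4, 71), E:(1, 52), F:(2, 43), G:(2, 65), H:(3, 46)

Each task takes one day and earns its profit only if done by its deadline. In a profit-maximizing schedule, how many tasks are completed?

4

Sort by profit descending; place each in the latest free slot ≤ its deadline.
By profit: D(d4,71), G(d2,65), E(d1,52), B(d4,47), H(d3,46), F(d2,43), A(d1,25), C(d4,10)
D→slot 4; G→slot 2; E→slot 1; B→slot 3; H skipped; F skipped; A skipped; C skipped.
4 of 8 scheduled.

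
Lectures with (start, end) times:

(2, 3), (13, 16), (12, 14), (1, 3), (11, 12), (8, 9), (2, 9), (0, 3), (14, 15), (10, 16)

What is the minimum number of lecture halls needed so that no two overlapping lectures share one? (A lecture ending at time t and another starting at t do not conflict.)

4

Events (time:±→running): 0:+→1 1:+→2 2:+→3 2:+→4 … peak 4.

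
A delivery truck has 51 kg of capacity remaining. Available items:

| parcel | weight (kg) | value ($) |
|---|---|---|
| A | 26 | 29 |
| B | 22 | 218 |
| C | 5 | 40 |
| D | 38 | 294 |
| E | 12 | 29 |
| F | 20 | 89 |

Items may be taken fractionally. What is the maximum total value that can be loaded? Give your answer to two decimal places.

443.68

Sort by value per unit weight and fill in that order.
Ratios (sorted): B 9.91, C 8.00, D 7.74, F 4.45, E 2.42, A 1.12
take B (22 @ 218); take C (5 @ 40); take 24/38 of D → 185.68. Capacity used 51/51.
Total value = 443.68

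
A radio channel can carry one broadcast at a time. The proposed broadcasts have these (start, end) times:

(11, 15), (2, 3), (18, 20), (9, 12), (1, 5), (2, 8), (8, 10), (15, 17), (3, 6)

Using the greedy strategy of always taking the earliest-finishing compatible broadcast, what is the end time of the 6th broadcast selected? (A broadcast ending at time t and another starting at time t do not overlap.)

20

By end time: (2,3), (1,5), (3,6), (2,8), (8,10), (9,12), (11,15), (15,17), (18,20).
Pick (2,3); next start ≥ 3 → (3,6); next start ≥ 6 → (8,10); next start ≥ 10 → (11,15); next start ≥ 15 → (15,17); next start ≥ 17 → (18,20).
Selected: (2,3) (3,6) (8,10) (11,15) (15,17) (18,20)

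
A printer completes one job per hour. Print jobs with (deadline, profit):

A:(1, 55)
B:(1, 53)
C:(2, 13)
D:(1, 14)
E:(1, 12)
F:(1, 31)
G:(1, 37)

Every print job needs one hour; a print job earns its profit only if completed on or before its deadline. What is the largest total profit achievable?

Take jobs in profit order; each goes to the latest open slot no later than its deadline.
Profit order: A=55 B=53 G=37 F=31 D=14 C=13 E=12
Assign: A→slot 1, B skipped, G skipped, F skipped, D skipped, C→slot 2, E skipped.
Slots: [1:A] [2:C]
Profit = 55 + 13 = 68

68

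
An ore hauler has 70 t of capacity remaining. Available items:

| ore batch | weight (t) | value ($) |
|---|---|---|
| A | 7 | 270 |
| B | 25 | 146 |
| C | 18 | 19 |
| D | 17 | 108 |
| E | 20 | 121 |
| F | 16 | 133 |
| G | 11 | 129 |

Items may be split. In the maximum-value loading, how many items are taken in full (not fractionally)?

4

Sort by value per unit weight and fill in that order.
Ratios (sorted): A 38.57, G 11.73, F 8.31, D 6.35, E 6.05, B 5.84, C 1.06
take A (7 @ 270); take G (11 @ 129); take F (16 @ 133); take D (17 @ 108); take 19/20 of E → 114.95. Capacity used 70/70.
4 item(s) taken whole; one partial (take 19/20 of E).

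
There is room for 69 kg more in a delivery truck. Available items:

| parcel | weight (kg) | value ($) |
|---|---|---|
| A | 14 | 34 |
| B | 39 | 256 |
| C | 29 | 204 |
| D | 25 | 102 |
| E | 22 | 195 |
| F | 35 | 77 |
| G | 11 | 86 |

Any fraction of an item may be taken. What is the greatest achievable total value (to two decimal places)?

Sort by value per unit weight and fill in that order.
Order: E (195/22=8.86) > G (86/11=7.82) > C (204/29=7.03) > B (256/39=6.56) > D (102/25=4.08) > A (34/14=2.43) > F (77/35=2.20)
Fill: take E (22 @ 195) → take G (11 @ 86) → take C (29 @ 204) → take 7/39 of B → 45.95; 69/69 used.
Total value = 530.95

530.95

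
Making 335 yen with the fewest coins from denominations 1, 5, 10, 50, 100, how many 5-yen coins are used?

Use the largest denomination that fits, subtract, and repeat.
335 = 3×100 + 3×10 + 1×5
Count of 5: 1

1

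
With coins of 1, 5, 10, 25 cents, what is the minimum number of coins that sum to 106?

6

Greedy: take as many of the largest coin as possible, then repeat with the remainder.
106 = 4×25 + 1×5 + 1×1
Total coins = 4 + 1 + 1 = 6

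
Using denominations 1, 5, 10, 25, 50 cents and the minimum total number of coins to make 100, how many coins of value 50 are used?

Greedy: take as many of the largest coin as possible, then repeat with the remainder.
100 − 2×50→0
Count of 50: 2

2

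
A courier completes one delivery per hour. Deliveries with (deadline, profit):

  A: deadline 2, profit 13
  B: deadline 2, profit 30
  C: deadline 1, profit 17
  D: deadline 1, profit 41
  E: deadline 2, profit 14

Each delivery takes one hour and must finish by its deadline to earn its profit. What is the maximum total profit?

Take jobs in profit order; each goes to the latest open slot no later than its deadline.
Profit order: D=41 B=30 C=17 E=14 A=13
Assign: D→slot 1, B→slot 2, C skipped, E skipped, A skipped.
Slots: [1:D] [2:B]
Profit = 41 + 30 = 71

71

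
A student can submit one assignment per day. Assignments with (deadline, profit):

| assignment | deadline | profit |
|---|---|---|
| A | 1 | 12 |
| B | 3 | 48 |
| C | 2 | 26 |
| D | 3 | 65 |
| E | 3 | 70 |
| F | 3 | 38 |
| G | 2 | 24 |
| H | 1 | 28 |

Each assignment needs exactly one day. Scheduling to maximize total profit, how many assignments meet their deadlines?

3

By profit: E(d3,70), D(d3,65), B(d3,48), F(d3,38), H(d1,28), C(d2,26), G(d2,24), A(d1,12)
E→slot 3; D→slot 2; B→slot 1; F skipped; H skipped; C skipped; G skipped; A skipped.
3 of 8 scheduled.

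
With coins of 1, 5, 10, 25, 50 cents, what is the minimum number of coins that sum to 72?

72 − 1×50→22 − 2×10→2 − 2×1→0
Total coins = 1 + 2 + 2 = 5

5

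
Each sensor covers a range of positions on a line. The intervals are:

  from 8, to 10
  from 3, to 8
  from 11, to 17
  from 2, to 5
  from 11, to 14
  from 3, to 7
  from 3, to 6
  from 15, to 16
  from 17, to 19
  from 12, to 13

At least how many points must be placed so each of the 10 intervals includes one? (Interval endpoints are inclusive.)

By right end: [2,5]  [3,6]  [3,7]  [3,8]  [8,10]  [12,13]  [11,14]  [15,16]  [11,17]  [17,19]
[2,5] uncovered → point at 5; [8,10] uncovered → point at 10; [12,13] uncovered → point at 13; [15,16] uncovered → point at 16; [17,19] uncovered → point at 19.
Points: 5, 10, 13, 16, 19 (5 total).

5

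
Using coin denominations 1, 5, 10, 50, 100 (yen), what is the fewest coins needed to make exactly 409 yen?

409 − 4×100→9 − 1×5→4 − 4×1→0
Total coins = 4 + 1 + 4 = 9

9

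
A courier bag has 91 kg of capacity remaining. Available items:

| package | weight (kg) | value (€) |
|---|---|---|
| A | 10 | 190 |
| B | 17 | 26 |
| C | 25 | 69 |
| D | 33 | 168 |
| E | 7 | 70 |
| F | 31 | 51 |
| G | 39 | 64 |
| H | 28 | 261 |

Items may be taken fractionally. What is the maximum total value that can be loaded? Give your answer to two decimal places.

Ratios (sorted): A 19.00, E 10.00, H 9.32, D 5.09, C 2.76, F 1.65, G 1.64, B 1.53
take A (10 @ 190); take E (7 @ 70); take H (28 @ 261); take D (33 @ 168); take 13/25 of C → 35.88. Capacity used 91/91.
Total value = 724.88

724.88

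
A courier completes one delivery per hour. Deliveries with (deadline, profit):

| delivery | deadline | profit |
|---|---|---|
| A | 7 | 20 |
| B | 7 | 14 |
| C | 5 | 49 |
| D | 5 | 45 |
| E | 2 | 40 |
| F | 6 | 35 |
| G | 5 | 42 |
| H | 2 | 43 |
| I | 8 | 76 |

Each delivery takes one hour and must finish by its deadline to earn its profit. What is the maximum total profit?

Sort by profit descending; place each in the latest free slot ≤ its deadline.
By profit: I(d8,76), C(d5,49), D(d5,45), H(d2,43), G(d5,42), E(d2,40), F(d6,35), A(d7,20), B(d7,14)
I→slot 8; C→slot 5; D→slot 4; H→slot 2; G→slot 3; E→slot 1; F→slot 6; A→slot 7; B skipped.
Profit = 40 + 43 + 42 + 45 + 49 + 35 + 20 + 76 = 350

350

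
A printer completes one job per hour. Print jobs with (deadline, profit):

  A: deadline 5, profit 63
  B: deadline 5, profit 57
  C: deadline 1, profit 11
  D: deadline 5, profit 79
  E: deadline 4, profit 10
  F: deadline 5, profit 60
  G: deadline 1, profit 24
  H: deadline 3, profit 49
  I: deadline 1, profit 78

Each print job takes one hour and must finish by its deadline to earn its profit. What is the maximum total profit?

Take jobs in profit order; each goes to the latest open slot no later than its deadline.
Profit order: D=79 I=78 A=63 F=60 B=57 H=49 G=24 C=11 E=10
Assign: D→slot 5, I→slot 1, A→slot 4, F→slot 3, B→slot 2, H skipped, G skipped, C skipped, E skipped.
Slots: [1:I] [2:B] [3:F] [4:A] [5:D]
Profit = 78 + 57 + 60 + 63 + 79 = 337

337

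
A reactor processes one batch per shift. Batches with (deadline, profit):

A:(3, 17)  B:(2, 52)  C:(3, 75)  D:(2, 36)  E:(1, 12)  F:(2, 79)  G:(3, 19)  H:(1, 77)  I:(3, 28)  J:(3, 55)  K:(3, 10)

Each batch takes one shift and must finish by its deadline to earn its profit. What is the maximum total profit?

Sort by profit descending; place each in the latest free slot ≤ its deadline.
By profit: F(d2,79), H(d1,77), C(d3,75), J(d3,55), B(d2,52), D(d2,36), I(d3,28), G(d3,19), A(d3,17), E(d1,12), K(d3,10)
F→slot 2; H→slot 1; C→slot 3; J skipped; B skipped; D skipped; I skipped; G skipped; A skipped; E skipped; K skipped.
Profit = 77 + 79 + 75 = 231

231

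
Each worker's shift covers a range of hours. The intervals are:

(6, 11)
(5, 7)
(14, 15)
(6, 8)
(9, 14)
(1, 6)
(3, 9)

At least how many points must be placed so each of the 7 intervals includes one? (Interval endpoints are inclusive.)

2

Process intervals by earliest right end; each time one isn't hit yet, stab at its right endpoint.
Sorted: [1,6] [5,7] [6,8] [3,9] [6,11] [9,14] [14,15]
{[1,6],[5,7],[6,8],[3,9],[6,11]} hit by 6; {[9,14],[14,15]} hit by 14.
Points: 6, 14 (2 total).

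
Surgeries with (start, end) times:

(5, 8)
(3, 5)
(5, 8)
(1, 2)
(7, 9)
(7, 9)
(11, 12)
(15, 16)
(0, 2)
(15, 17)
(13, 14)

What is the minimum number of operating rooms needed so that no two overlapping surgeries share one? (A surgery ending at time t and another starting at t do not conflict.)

The answer is the maximum number of intervals overlapping at any instant.
starts: [0, 1, 3, 5, 5, 7, 7, 11, 13, 15, 15]
ends:   [2, 2, 5, 8, 8, 9, 9, 12, 14, 16, 17]
s0→1 s1→2 e2→1 e2→0 s3→1 e5→0 s5→1 s5→2 s7→3 s7→4  — peak 4.

4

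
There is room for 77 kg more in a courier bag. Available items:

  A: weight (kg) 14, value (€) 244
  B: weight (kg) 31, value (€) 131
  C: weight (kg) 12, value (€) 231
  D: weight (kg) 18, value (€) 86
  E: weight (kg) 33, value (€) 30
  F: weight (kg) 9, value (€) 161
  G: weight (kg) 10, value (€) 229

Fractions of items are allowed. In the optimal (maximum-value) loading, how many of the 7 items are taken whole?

Sort by value per unit weight and fill in that order.
Ratios (sorted): G 22.90, C 19.25, F 17.89, A 17.43, D 4.78, B 4.23, E 0.91
take G (10 @ 229); take C (12 @ 231); take F (9 @ 161); take A (14 @ 244); take D (18 @ 86); take 14/31 of B → 59.16. Capacity used 77/77.
5 item(s) taken whole; one partial (take 14/31 of B).

5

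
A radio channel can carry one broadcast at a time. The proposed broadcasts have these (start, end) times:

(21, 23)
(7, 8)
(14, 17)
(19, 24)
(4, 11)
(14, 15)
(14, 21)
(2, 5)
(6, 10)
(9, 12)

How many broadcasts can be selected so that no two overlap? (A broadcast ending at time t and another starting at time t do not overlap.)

5

Greedy by earliest finish: after sorting by end time, pick each interval compatible with the last pick.
Sorted by end: (2,5)  (7,8)  (6,10)  (4,11)  (9,12)  (14,15)  (14,17)  (14,21)  (21,23)  (19,24)
take (2,5); take (7,8); skip (6,10); take (9,12); take (14,15); take (21,23).
Selected 5 broadcasts.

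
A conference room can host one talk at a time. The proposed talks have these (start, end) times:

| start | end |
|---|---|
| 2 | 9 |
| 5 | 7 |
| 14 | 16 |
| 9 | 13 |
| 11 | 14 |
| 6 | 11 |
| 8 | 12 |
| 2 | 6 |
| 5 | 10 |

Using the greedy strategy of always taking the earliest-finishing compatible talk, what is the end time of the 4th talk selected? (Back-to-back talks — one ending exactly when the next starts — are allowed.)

Order by finish time; keep every interval that doesn't clash with the previous kept one.
By end time: (2,6), (5,7), (2,9), (5,10), (6,11), (8,12), (9,13), (11,14), (14,16).
Pick (2,6); next start ≥ 6 → (6,11); next start ≥ 11 → (11,14); next start ≥ 14 → (14,16).
Selected: (2,6) (6,11) (11,14) (14,16)

16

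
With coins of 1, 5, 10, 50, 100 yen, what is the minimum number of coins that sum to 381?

Use the largest denomination that fits, subtract, and repeat.
381 − 3×100→81 − 1×50→31 − 3×10→1 − 1×1→0
Total coins = 3 + 1 + 3 + 1 = 8

8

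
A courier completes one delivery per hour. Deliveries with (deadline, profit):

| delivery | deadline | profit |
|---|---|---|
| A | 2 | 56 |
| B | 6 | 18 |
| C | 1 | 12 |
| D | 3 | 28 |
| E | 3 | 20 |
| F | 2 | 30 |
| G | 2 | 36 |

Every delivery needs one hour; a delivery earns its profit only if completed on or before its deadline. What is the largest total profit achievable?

By profit: A(d2,56), G(d2,36), F(d2,30), D(d3,28), E(d3,20), B(d6,18), C(d1,12)
A→slot 2; G→slot 1; F skipped; D→slot 3; E skipped; B→slot 6; C skipped.
Profit = 36 + 56 + 28 + 18 = 138

138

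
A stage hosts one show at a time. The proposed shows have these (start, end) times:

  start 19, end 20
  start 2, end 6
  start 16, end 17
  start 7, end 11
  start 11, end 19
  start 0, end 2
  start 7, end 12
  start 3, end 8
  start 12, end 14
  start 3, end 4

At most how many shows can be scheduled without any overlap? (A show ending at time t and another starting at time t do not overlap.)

Sort by end time and greedily take each interval whose start is ≥ the last chosen end.
Sorted by end: (0,2)  (3,4)  (2,6)  (3,8)  (7,11)  (7,12)  (12,14)  (16,17)  (11,19)  (19,20)
take (0,2); take (3,4); take (7,11); skip (7,12); take (12,14); take (16,17); skip (11,19); take (19,20).
Selected 6 shows.

6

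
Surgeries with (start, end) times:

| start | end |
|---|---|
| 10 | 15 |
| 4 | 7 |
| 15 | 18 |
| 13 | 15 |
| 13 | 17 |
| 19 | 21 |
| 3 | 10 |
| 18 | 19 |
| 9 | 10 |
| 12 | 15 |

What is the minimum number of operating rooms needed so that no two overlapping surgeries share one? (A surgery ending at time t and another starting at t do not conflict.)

Count concurrent intervals with a sweep; the peak is the room count.
Events (time:±→running): 3:+→1 4:+→2 7:-→1 9:+→2 10:-→1 10:-→0 10:+→1 12:+→2 13:+→3 13:+→4 … peak 4.

4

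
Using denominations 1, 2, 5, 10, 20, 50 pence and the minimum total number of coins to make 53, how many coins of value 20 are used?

0

Greedy: take as many of the largest coin as possible, then repeat with the remainder.
53 − 1×50→3 − 1×2→1 − 1×1→0
Count of 20: 0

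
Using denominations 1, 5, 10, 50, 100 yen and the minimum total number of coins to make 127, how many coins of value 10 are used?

2

Greedy: take as many of the largest coin as possible, then repeat with the remainder.
127 = 1×100 + 2×10 + 1×5 + 2×1
Count of 10: 2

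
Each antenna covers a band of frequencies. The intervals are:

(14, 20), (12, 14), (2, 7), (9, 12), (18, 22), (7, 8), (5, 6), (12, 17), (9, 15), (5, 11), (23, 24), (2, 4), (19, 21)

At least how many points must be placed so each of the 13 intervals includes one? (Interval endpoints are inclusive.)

6

By right end: [2,4]  [5,6]  [2,7]  [7,8]  [5,11]  [9,12]  [12,14]  [9,15]  [12,17]  [14,20]  [19,21]  [18,22]  [23,24]
[2,4] uncovered → point at 4; [5,6] uncovered → point at 6; [7,8] uncovered → point at 8; [9,12] uncovered → point at 12; [14,20] uncovered → point at 20; [23,24] uncovered → point at 24.
Points: 4, 6, 8, 12, 20, 24 (6 total).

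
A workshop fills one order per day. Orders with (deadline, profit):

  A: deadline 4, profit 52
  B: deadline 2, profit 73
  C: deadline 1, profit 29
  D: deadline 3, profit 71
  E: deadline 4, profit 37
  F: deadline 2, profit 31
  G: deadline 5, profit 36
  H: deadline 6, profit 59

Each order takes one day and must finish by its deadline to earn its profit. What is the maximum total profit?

By profit: B(d2,73), D(d3,71), H(d6,59), A(d4,52), E(d4,37), G(d5,36), F(d2,31), C(d1,29)
B→slot 2; D→slot 3; H→slot 6; A→slot 4; E→slot 1; G→slot 5; F skipped; C skipped.
Profit = 37 + 73 + 71 + 52 + 36 + 59 = 328

328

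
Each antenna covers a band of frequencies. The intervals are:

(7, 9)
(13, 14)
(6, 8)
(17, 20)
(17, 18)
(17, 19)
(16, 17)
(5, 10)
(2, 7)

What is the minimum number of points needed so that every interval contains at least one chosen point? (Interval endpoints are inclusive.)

Process intervals by earliest right end; each time one isn't hit yet, stab at its right endpoint.
Sorted: [2,7] [6,8] [7,9] [5,10] [13,14] [16,17] [17,18] [17,19] [17,20]
{[2,7],[6,8],[7,9],[5,10]} hit by 7; {[13,14]} hit by 14; {[16,17],[17,18],[17,19],[17,20]} hit by 17.
Points: 7, 14, 17 (3 total).

3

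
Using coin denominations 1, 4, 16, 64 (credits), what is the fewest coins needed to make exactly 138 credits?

138 = 2×64 + 2×4 + 2×1
Total coins = 2 + 2 + 2 = 6

6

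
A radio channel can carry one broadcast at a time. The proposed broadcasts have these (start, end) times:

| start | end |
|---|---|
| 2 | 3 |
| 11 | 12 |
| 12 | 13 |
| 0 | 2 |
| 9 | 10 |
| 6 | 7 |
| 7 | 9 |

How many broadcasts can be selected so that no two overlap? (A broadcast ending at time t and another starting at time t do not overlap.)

7

Order by finish time; keep every interval that doesn't clash with the previous kept one.
Sorted by end: (0,2)  (2,3)  (6,7)  (7,9)  (9,10)  (11,12)  (12,13)
take (0,2); take (2,3); take (6,7); take (7,9); take (9,10); take (11,12); take (12,13).
Selected 7 broadcasts.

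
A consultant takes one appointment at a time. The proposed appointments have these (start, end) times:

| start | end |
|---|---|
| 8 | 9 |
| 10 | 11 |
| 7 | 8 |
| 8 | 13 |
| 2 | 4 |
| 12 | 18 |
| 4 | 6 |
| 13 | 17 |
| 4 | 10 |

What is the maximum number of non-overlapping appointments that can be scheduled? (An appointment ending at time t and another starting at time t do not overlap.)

Sort by end time and greedily take each interval whose start is ≥ the last chosen end.
Sorted by end: (2,4)  (4,6)  (7,8)  (8,9)  (4,10)  (10,11)  (8,13)  (13,17)  (12,18)
take (2,4); take (4,6); take (7,8); take (8,9); take (10,11); take (13,17).
Selected 6 appointments.

6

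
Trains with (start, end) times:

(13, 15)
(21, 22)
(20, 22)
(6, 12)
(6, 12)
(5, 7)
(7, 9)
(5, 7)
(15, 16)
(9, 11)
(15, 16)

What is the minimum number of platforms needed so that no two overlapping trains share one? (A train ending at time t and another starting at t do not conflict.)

starts: [5, 5, 6, 6, 7, 9, 13, 15, 15, 20, 21]
ends:   [7, 7, 9, 11, 12, 12, 15, 16, 16, 22, 22]
s5→1 s5→2 s6→3 s6→4  — peak 4.

4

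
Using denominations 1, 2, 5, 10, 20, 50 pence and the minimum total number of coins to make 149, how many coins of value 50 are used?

2

Greedy: take as many of the largest coin as possible, then repeat with the remainder.
149 = 2×50 + 2×20 + 1×5 + 2×2
Count of 50: 2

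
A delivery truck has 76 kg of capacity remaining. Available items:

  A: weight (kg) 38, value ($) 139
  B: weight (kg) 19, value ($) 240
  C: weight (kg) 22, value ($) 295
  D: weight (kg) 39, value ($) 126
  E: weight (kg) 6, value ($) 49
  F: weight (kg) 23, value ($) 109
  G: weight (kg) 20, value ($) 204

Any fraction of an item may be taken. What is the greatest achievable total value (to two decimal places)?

Greedy by value/weight ratio, highest first.
Ratios (sorted): C 13.41, B 12.63, G 10.20, E 8.17, F 4.74, A 3.66, D 3.23
take C (22 @ 295); take B (19 @ 240); take G (20 @ 204); take E (6 @ 49); take 9/23 of F → 42.65. Capacity used 76/76.
Total value = 830.65

830.65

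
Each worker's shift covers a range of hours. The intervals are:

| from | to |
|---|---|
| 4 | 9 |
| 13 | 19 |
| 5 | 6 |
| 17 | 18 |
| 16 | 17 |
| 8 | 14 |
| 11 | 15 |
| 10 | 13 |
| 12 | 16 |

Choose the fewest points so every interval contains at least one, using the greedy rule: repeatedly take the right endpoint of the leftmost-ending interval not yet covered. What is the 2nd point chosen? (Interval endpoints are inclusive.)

13

Sorted: [5,6] [4,9] [10,13] [8,14] [11,15] [12,16] [16,17] [17,18] [13,19]
{[5,6],[4,9]} hit by 6; {[10,13],[8,14],[11,15],[12,16]} hit by 13; {[16,17],[17,18],[13,19]} hit by 17.
Points: 6, 13, 17 (3 total).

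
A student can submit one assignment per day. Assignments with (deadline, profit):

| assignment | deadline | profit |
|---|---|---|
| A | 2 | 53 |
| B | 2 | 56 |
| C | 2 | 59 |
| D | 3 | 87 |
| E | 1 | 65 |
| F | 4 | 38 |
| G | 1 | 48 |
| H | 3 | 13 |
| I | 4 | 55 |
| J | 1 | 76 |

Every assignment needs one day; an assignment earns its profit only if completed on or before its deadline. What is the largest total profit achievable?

By profit: D(d3,87), J(d1,76), E(d1,65), C(d2,59), B(d2,56), I(d4,55), A(d2,53), G(d1,48), F(d4,38), H(d3,13)
D→slot 3; J→slot 1; E skipped; C→slot 2; B skipped; I→slot 4; A skipped; G skipped; F skipped; H skipped.
Profit = 76 + 59 + 87 + 55 = 277

277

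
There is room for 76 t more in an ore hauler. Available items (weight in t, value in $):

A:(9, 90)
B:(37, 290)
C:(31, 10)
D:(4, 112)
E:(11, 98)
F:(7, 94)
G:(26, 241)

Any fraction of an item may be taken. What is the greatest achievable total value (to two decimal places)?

Order: D (112/4=28.00) > F (94/7=13.43) > A (90/9=10.00) > G (241/26=9.27) > E (98/11=8.91) > B (290/37=7.84) > C (10/31=0.32)
Fill: take D (4 @ 112) → take F (7 @ 94) → take A (9 @ 90) → take G (26 @ 241) → take E (11 @ 98) → take 19/37 of B → 148.92; 76/76 used.
Total value = 783.92

783.92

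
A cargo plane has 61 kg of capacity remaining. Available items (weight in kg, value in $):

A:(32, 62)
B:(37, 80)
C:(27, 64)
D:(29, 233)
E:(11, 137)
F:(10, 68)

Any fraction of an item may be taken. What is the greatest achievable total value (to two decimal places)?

Greedy by value/weight ratio, highest first.
Ratios (sorted): E 12.45, D 8.03, F 6.80, C 2.37, B 2.16, A 1.94
take E (11 @ 137); take D (29 @ 233); take F (10 @ 68); take 11/27 of C → 26.07. Capacity used 61/61.
Total value = 464.07

464.07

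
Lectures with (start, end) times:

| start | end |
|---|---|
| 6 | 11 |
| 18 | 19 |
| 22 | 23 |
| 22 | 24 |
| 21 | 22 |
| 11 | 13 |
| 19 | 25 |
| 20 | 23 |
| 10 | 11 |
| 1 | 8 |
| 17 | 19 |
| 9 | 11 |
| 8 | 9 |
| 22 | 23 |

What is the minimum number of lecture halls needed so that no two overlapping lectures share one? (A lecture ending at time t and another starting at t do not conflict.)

5

The answer is the maximum number of intervals overlapping at any instant.
Events (time:±→running): 1:+→1 6:+→2 8:-→1 8:+→2 9:-→1 9:+→2 10:+→3 11:-→2 11:-→1 11:-→0 11:+→1 13:-→0 17:+→1 18:+→2 19:-→1 19:-→0 19:+→1 20:+→2 21:+→3 22:-→2 22:+→3 22:+→4 22:+→5 … peak 5.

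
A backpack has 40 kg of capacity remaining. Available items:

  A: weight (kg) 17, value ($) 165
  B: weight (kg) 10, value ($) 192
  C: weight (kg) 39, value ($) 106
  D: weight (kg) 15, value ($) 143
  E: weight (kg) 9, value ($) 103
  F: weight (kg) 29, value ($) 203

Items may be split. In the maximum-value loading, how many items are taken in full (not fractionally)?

3

Ratios (sorted): B 19.20, E 11.44, A 9.71, D 9.53, F 7.00, C 2.72
take B (10 @ 192); take E (9 @ 103); take A (17 @ 165); take 4/15 of D → 38.13. Capacity used 40/40.
3 item(s) taken whole; one partial (take 4/15 of D).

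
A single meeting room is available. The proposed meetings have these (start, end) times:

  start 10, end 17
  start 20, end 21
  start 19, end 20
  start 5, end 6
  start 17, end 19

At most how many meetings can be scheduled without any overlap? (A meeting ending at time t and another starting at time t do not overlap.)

Order by finish time; keep every interval that doesn't clash with the previous kept one.
Sorted by end: (5,6)  (10,17)  (17,19)  (19,20)  (20,21)
take (5,6); take (10,17); take (17,19); take (19,20); take (20,21).
Selected 5 meetings.

5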